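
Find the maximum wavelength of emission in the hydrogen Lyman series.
121.50202 nm

The longest wavelength corresponds to the smallest energy transition in the series.
The Lyman series has all transitions ending at n_f = 1.

For H, the first line (α-line) is the jump from n = 2 to n = 1:
E_2 = -13.6057 / 2² = -3.40142500 eV
E_1 = -13.6057 / 1² = -13.60570000 eV
ΔE = E_2 - E_1 = 10.20427500 eV

λ = hc/E = 1239.84 eV·nm / 10.20427500 eV
λ = 121.50202 nm

This is the α-line of the Lyman series in H.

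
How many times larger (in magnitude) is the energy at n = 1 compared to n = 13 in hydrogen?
169.000000

Using E_n = -13.6057 Z² / n² eV with Z = 1:

E_1 = -13.6057 / 1² = -13.6057 / 1 = -13.605700000000 eV
E_13 = -13.6057 / 13² = -13.6057 / 169 = -0.080507100592 eV

The ratio is:
E_1/E_13 = (-13.605700000000) / (-0.080507100592)
E_1/E_13 = (-13.6057/1) / (-13.6057/169)
E_1/E_13 = 169/1
E_1/E_13 = 169.000000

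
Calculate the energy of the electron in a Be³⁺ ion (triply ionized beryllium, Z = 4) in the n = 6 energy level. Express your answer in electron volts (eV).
-6.04698 eV

The energy levels of a hydrogen-like atom are given by:
E_n = -13.6057 Z² / n² eV  (with Z = 4 for Be³⁺)

For n = 6:
E_6 = -13.6057 × 4² / 6²
E_6 = -13.6057 × 16 / 36
E_6 = -6.04698 eV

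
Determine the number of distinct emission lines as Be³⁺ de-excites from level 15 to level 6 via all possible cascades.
45

The electron can occupy levels n = 6, 7, ..., 15 during de-excitation — that is m = 15 - 6 + 1 = 10 distinct levels.

The number of distinct spectral lines equals the number of ways to choose 2 of these m levels (each pair gives one possible emission transition):

Number of lines = m(m-1)/2 = 10×9/2 = 45

These correspond to all possible transitions between the 10 levels:
15 → 14, 15 → 13, 15 → 12, 15 → 11, 15 → 10, 15 → 9, 15 → 8, 15 → 7...

Each transition produces a photon with a unique energy (and thus wavelength). This count does not depend on Z.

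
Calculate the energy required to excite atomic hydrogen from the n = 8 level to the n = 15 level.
0.152119 eV

The energy levels of a hydrogen-like atom are E_n = -13.6057 eV / n².

Energy at n = 8: E_8 = -13.6057 / 8² = -0.212589063 eV
Energy at n = 15: E_15 = -13.6057 / 15² = -0.060469778 eV

The excitation energy is the difference:
ΔE = E_15 - E_8
ΔE = -0.060469778 - (-0.212589063)
ΔE = 0.152119 eV

Since this is positive, energy must be absorbed (photon absorption).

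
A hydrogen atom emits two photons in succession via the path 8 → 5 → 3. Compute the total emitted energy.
1.2992 eV

The energy levels of hydrogen are E_n = -13.6057 / n² eV.

First transition (8 → 5):
ΔE₁ = |E_5 - E_8|
ΔE₁ = |-0.5442280000 - (-0.2125890625)| = 0.3316389 eV

Second transition (5 → 3):
ΔE₂ = |E_3 - E_5|
ΔE₂ = |-1.5117444444 - (-0.5442280000)| = 0.9675164 eV

Total energy released:
E_total = ΔE₁ + ΔE₂ = 0.3316389 + 0.9675164 = 1.2992 eV

Note: This equals the direct transition 8 → 3: 1.2992 eV ✓
Energy is conserved regardless of the path taken.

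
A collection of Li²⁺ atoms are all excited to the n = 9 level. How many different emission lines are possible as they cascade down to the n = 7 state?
3

The electron can occupy levels n = 7, 8, ..., 9 during de-excitation — that is m = 9 - 7 + 1 = 3 distinct levels.

The number of distinct spectral lines equals the number of ways to choose 2 of these m levels (each pair gives one possible emission transition):

Number of lines = m(m-1)/2 = 3×2/2 = 3

These correspond to all possible transitions between the 3 levels:
9 → 8, 9 → 7, 8 → 7

Each transition produces a photon with a unique energy (and thus wavelength). This count does not depend on Z.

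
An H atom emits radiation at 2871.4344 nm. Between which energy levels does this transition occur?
n = 11 → n = 5

First, find the photon energy from the wavelength (hc = 1239.84 eV·nm):
E = hc/λ = 1239.84 eV·nm / 2871.4344 nm = 0.43178420 eV

The energy levels of hydrogen satisfy E_n = -13.6057 / n² eV, so an emission n_i → n_f releases
ΔE = 13.6057 × (1/n_f² − 1/n_i²) eV.

Setting ΔE equal to the photon energy:
1/n_f² − 1/n_i² = 0.43178420 / 13.6057 = 0.031735537

Since 1/n_i² must be positive, we need 1/n_f² > 0.031735537, i.e. n_f ≤ 5. For each allowed n_f, solve n_i = (1/n_f² − 0.031735537)^(−1/2) and check whether it is a whole number:
  n_f = 1: 1/n_i² = 1.000000000 − 0.031735537 = 0.968264463 → n_i = 1.016  (not an integer) ✗
  n_f = 2: 1/n_i² = 0.250000000 − 0.031735537 = 0.218264463 → n_i = 2.140  (not an integer) ✗
  n_f = 3: 1/n_i² = 0.111111111 − 0.031735537 = 0.079375574 → n_i = 3.549  (not an integer) ✗
  n_f = 4: 1/n_i² = 0.062500000 − 0.031735537 = 0.030764463 → n_i = 5.701  (not an integer) ✗
  n_f = 5: 1/n_i² = 0.040000000 − 0.031735537 = 0.008264463 → n_i = 11.000  → integer, n_i = 11 ✓

Only n_f = 5 gives an integer upper level, n_i = 11.

The transition is from n = 11 to n = 5 (emission).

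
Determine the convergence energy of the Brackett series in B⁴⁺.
21.2589 eV

The series limit corresponds to the transition from n = ∞ to n = 4.
This is the highest energy (shortest wavelength) transition in the Brackett series.

E_∞ = 0 eV
E_4 = -13.6057 × 5² / 4² = -21.2589 eV

Energy at series limit:
ΔE = E_∞ - E_4 = 0 - (-21.2589) = 21.2589 eV

This energy equals the ionization energy from the n = 4 state of B⁴⁺.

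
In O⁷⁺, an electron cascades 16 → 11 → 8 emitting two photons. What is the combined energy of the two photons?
10.204275 eV

The energy levels of O⁷⁺ are E_n = -13.6057 × 8² / n² eV.

First transition (16 → 11):
ΔE₁ = |E_11 - E_16|
ΔE₁ = |-7.196403305785 - (-3.401425000000)| = 3.794978306 eV

Second transition (11 → 8):
ΔE₂ = |E_8 - E_11|
ΔE₂ = |-13.605700000000 - (-7.196403305785)| = 6.409296694 eV

Total energy released:
E_total = ΔE₁ + ΔE₂ = 3.794978306 + 6.409296694 = 10.204275 eV

Note: This equals the direct transition 16 → 8: 10.204275 eV ✓
Energy is conserved regardless of the path taken.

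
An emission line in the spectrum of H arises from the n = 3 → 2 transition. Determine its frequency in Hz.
4.56923e+14 Hz

First, find the transition energy:
E_3 = -13.6057 / 3² = -1.51174444 eV
E_2 = -13.6057 / 2² = -3.40142500 eV
|ΔE| = |E_2 - E_3| = 1.88968056 eV

Convert to Joules: E = 1.88968056 eV × (1.602177 × 10⁻¹⁹ J/eV) = 3.0276027e-19 J

Using E = hf:
f = E/h = 3.0276027e-19 J / (6.62607 × 10⁻³⁴ J·s)
f = 4.56923e+14 Hz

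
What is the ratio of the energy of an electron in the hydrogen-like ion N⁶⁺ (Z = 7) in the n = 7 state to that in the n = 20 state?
8.163

Using E_n = -13.6057 Z² / n² eV with Z = 7:

E_7 = -13.6057 × 7² / 7² = -666.6793 / 49 = -13.605700000 eV
E_20 = -13.6057 × 7² / 20² = -666.6793 / 400 = -1.666698250 eV

The ratio is:
E_7/E_20 = (-13.605700000) / (-1.666698250)
E_7/E_20 = (-666.6793/49) / (-666.6793/400)
E_7/E_20 = 400/49
E_7/E_20 = 8.163
(Note: the Z² factors cancel in the ratio.)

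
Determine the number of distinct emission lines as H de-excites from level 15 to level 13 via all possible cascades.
3

The electron can occupy levels n = 13, 14, ..., 15 during de-excitation — that is m = 15 - 13 + 1 = 3 distinct levels.

The number of distinct spectral lines equals the number of ways to choose 2 of these m levels (each pair gives one possible emission transition):

Number of lines = m(m-1)/2 = 3×2/2 = 3

These correspond to all possible transitions between the 3 levels:
15 → 14, 15 → 13, 14 → 13

Each transition produces a photon with a unique energy (and thus wavelength). This count does not depend on Z.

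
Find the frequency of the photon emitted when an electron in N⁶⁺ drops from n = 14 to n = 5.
5.63e+15 Hz

First, find the transition energy:
E_14 = -13.6057 × 7² / 14² = -3.4014250 eV
E_5 = -13.6057 × 7² / 5² = -26.6671720 eV
|ΔE| = |E_5 - E_14| = 23.2657470 eV

Convert to Joules: E = 23.2657470 eV × (1.602177 × 10⁻¹⁹ J/eV) = 3.7276e-18 J

Using E = hf:
f = E/h = 3.7276e-18 J / (6.62607 × 10⁻³⁴ J·s)
f = 5.63e+15 Hz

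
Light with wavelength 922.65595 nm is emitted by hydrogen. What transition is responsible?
n = 9 → n = 3

First, find the photon energy from the wavelength (hc = 1239.84 eV·nm):
E = hc/λ = 1239.84 eV·nm / 922.65595 nm = 1.3437728 eV

The energy levels of hydrogen satisfy E_n = -13.6057 / n² eV, so an emission n_i → n_f releases
ΔE = 13.6057 × (1/n_f² − 1/n_i²) eV.

Setting ΔE equal to the photon energy:
1/n_f² − 1/n_i² = 1.3437728 / 13.6057 = 0.098765429

Since 1/n_i² must be positive, we need 1/n_f² > 0.098765429, i.e. n_f ≤ 3. For each allowed n_f, solve n_i = (1/n_f² − 0.098765429)^(−1/2) and check whether it is a whole number:
  n_f = 1: 1/n_i² = 1.000000000 − 0.098765429 = 0.901234571 → n_i = 1.053  (not an integer) ✗
  n_f = 2: 1/n_i² = 0.250000000 − 0.098765429 = 0.151234571 → n_i = 2.571  (not an integer) ✗
  n_f = 3: 1/n_i² = 0.111111111 − 0.098765429 = 0.012345682 → n_i = 9.000  → integer, n_i = 9 ✓

Only n_f = 3 gives an integer upper level, n_i = 9.

The transition is from n = 9 to n = 3 (emission).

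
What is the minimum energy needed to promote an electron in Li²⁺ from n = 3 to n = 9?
12.09 eV

The energy levels of a hydrogen-like atom are E_n = -13.6057 Z² eV / n².

Energy at n = 3: E_3 = -13.6057 × 3² / 3² = -13.60570 eV
Energy at n = 9: E_9 = -13.6057 × 3² / 9² = -1.51174 eV

The excitation energy is the difference:
ΔE = E_9 - E_3
ΔE = -1.51174 - (-13.60570)
ΔE = 12.09 eV

Since this is positive, energy must be absorbed (photon absorption).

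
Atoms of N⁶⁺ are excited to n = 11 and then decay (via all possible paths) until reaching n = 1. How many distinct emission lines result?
55

The electron can occupy levels n = 1, 2, ..., 11 during de-excitation — that is m = 11 - 1 + 1 = 11 distinct levels.

The number of distinct spectral lines equals the number of ways to choose 2 of these m levels (each pair gives one possible emission transition):

Number of lines = m(m-1)/2 = 11×10/2 = 55

These correspond to all possible transitions between the 11 levels:
11 → 10, 11 → 9, 11 → 8, 11 → 7, 11 → 6, 11 → 5, 11 → 4, 11 → 3...

Each transition produces a photon with a unique energy (and thus wavelength). This count does not depend on Z.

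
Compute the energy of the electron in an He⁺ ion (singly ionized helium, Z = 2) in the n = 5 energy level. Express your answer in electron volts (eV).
-2.18 eV

The energy levels of a hydrogen-like atom are given by:
E_n = -13.6057 Z² / n² eV  (with Z = 2 for He⁺)

For n = 5:
E_5 = -13.6057 × 2² / 5²
E_5 = -13.6057 × 4 / 25
E_5 = -2.18 eV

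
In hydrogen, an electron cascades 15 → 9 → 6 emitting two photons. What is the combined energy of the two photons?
0.31747 eV

The energy levels of hydrogen are E_n = -13.6057 / n² eV.

First transition (15 → 9):
ΔE₁ = |E_9 - E_15|
ΔE₁ = |-0.16797160494 - (-0.06046977778)| = 0.10750183 eV

Second transition (9 → 6):
ΔE₂ = |E_6 - E_9|
ΔE₂ = |-0.37793611111 - (-0.16797160494)| = 0.20996451 eV

Total energy released:
E_total = ΔE₁ + ΔE₂ = 0.10750183 + 0.20996451 = 0.31747 eV

Note: This equals the direct transition 15 → 6: 0.31747 eV ✓
Energy is conserved regardless of the path taken.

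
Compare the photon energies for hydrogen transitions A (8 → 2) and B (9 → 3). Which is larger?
8 → 2

Calculate the energy for each transition:

Transition 8 → 2:
ΔE₁ = |E_2 - E_8| = |-13.6057/2² - (-13.6057/8²)|
ΔE₁ = |-3.40142500000 - (-0.21258906250)| = 3.18883594 eV

Transition 9 → 3:
ΔE₂ = |E_3 - E_9| = |-13.6057/3² - (-13.6057/9²)|
ΔE₂ = |-1.51174444444 - (-0.16797160494)| = 1.34377284 eV

Since 3.18883594 eV > 1.34377284 eV, the transition 8 → 2 emits the more energetic photon.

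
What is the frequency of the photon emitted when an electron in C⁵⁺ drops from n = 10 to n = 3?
1.20e+16 Hz

First, find the transition energy:
E_10 = -13.6057 × 6² / 10² = -4.89805200 eV
E_3 = -13.6057 × 6² / 3² = -54.42280000 eV
|ΔE| = |E_3 - E_10| = 49.52474800 eV

Convert to Joules: E = 49.52474800 eV × (1.602177 × 10⁻¹⁹ J/eV) = 7.9347e-18 J

Using E = hf:
f = E/h = 7.9347e-18 J / (6.62607 × 10⁻³⁴ J·s)
f = 1.20e+16 Hz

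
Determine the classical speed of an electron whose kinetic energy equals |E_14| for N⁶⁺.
1.0938e+06 m/s (or 0.36% of c)

The binding energy at n = 14 for N⁶⁺ is:
E_14 = -13.6057 × 7²/14² = -3.4014250 eV
|E_14| = 3.4014250 eV

Convert to Joules:
KE = 3.4014250 eV × (1.602177 × 10⁻¹⁹ J/eV) = 5.449685e-19 J

Using KE = ½mv²:
v = √(2·KE/m_e)
v = √(2 × 5.449685e-19 J / 9.10938 × 10⁻³¹ kg)
v = 1.0938e+06 m/s

This is approximately 0.36% the speed of light.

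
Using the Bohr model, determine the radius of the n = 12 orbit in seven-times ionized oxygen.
0.9525 nm (or 9.5252 Å)

The Bohr radius formula is:
r_n = n² a₀ / Z

where a₀ = 0.0529177 nm is the Bohr radius.

For O⁷⁺ (Z = 8) at n = 12:
r_12 = 12² × 0.0529177 nm / 8
r_12 = 144 × 0.0529177 nm / 8
r_12 = 7.62015 nm / 8
r_12 = 0.9525 nm

The electron orbits at approximately 0.9525 nm from the nucleus.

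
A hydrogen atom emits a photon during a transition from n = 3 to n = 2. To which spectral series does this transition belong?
Balmer series

The spectral series in hydrogen are named based on the final (lower) energy level:
- Lyman series: n_final = 1 (ultraviolet)
- Balmer series: n_final = 2 (visible/near-UV)
- Paschen series: n_final = 3 (infrared)
- Brackett series: n_final = 4 (infrared)
- Pfund series: n_final = 5 (far infrared)

Since this transition ends at n = 2, it belongs to the Balmer series.

For reference, this 3 → 2 line has photon energy
ΔE = 13.6057 eV × (1/2² - 1/3²) = 1.8896806 eV,
corresponding to wavelength λ = hc/ΔE = 1239.84 eV·nm / 1.8896806 eV = 656.111 nm in the visible/near-UV region.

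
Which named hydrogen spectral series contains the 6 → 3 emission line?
Paschen series

The spectral series in hydrogen are named based on the final (lower) energy level:
- Lyman series: n_final = 1 (ultraviolet)
- Balmer series: n_final = 2 (visible/near-UV)
- Paschen series: n_final = 3 (infrared)
- Brackett series: n_final = 4 (infrared)
- Pfund series: n_final = 5 (far infrared)

Since this transition ends at n = 3, it belongs to the Paschen series.

For reference, this 6 → 3 line has photon energy
ΔE = 13.6057 eV × (1/3² - 1/6²) = 1.1338083333 eV,
corresponding to wavelength λ = hc/ΔE = 1239.84 eV·nm / 1.1338083333 eV = 1093.51816 nm in the infrared region.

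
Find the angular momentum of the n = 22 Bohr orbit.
2.320e-33 J·s (or 22ℏ)

In the Bohr model, angular momentum is quantized:
L = nℏ

where ℏ = h/(2π) = 1.05457e-34 J·s

For n = 22:
L = 22 × 1.05457e-34 J·s
L = 2.320e-33 J·s

This can also be written as L = 22ℏ.
The angular momentum is an integer multiple of the reduced Planck constant.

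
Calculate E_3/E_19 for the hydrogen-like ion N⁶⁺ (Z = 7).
40.11

Using E_n = -13.6057 Z² / n² eV with Z = 7:

E_3 = -13.6057 × 7² / 3² = -666.6793 / 9 = -74.07547778 eV
E_19 = -13.6057 × 7² / 19² = -666.6793 / 361 = -1.84675706 eV

The ratio is:
E_3/E_19 = (-74.07547778) / (-1.84675706)
E_3/E_19 = (-666.6793/9) / (-666.6793/361)
E_3/E_19 = 361/9
E_3/E_19 = 40.11
(Note: the Z² factors cancel in the ratio.)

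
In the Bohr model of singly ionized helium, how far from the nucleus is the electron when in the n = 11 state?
3.201522 nm (or 32.015221 Å)

The Bohr radius formula is:
r_n = n² a₀ / Z

where a₀ = 0.052917721 nm is the Bohr radius.

For He⁺ (Z = 2) at n = 11:
r_11 = 11² × 0.052917721 nm / 2
r_11 = 121 × 0.052917721 nm / 2
r_11 = 6.4030442 nm / 2
r_11 = 3.201522 nm

The electron orbits at approximately 3.201522 nm from the nucleus.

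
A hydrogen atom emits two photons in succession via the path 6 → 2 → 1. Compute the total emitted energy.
13.23 eV

The energy levels of hydrogen are E_n = -13.6057 / n² eV.

First transition (6 → 2):
ΔE₁ = |E_2 - E_6|
ΔE₁ = |-3.40142500 - (-0.37793611)| = 3.02349 eV

Second transition (2 → 1):
ΔE₂ = |E_1 - E_2|
ΔE₂ = |-13.60570000 - (-3.40142500)| = 10.20428 eV

Total energy released:
E_total = ΔE₁ + ΔE₂ = 3.02349 + 10.20428 = 13.23 eV

Note: This equals the direct transition 6 → 1: 13.23 eV ✓
Energy is conserved regardless of the path taken.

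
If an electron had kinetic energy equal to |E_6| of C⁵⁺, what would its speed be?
2.18769e+06 m/s (or 0.73% of c)

The binding energy at n = 6 for C⁵⁺ is:
E_6 = -13.6057 × 6²/6² = -13.6057000 eV
|E_6| = 13.6057000 eV

Convert to Joules:
KE = 13.6057000 eV × (1.602177 × 10⁻¹⁹ J/eV) = 2.1798740e-18 J

Using KE = ½mv²:
v = √(2·KE/m_e)
v = √(2 × 2.1798740e-18 J / 9.10938 × 10⁻³¹ kg)
v = 2.18769e+06 m/s

This is approximately 0.73% the speed of light.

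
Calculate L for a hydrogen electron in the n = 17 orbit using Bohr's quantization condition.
1.79e-33 J·s (or 17ℏ)

In the Bohr model, angular momentum is quantized:
L = nℏ

where ℏ = h/(2π) = 1.0546e-34 J·s

For n = 17:
L = 17 × 1.0546e-34 J·s
L = 1.79e-33 J·s

This can also be written as L = 17ℏ.
The angular momentum is an integer multiple of the reduced Planck constant.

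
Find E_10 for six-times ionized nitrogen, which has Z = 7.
-6.67 eV

For hydrogen-like ions, the energy levels scale with Z²:
E_n = -13.6057 Z² / n² eV

For N⁶⁺ (Z = 7) at n = 10:
E_10 = -13.6057 × 7² / 10²
E_10 = -13.6057 × 49 / 100
E_10 = -666.6793 / 100
E_10 = -6.67 eV

The energy is 49 times more negative than hydrogen at the same n due to the stronger nuclear charge.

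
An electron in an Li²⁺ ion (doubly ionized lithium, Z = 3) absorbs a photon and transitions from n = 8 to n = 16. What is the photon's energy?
1.435 eV

The energy levels of a hydrogen-like atom are E_n = -13.6057 Z² eV / n².

Energy at n = 8: E_8 = -13.6057 × 3² / 8² = -1.913302 eV
Energy at n = 16: E_16 = -13.6057 × 3² / 16² = -0.478325 eV

The excitation energy is the difference:
ΔE = E_16 - E_8
ΔE = -0.478325 - (-1.913302)
ΔE = 1.435 eV

Since this is positive, energy must be absorbed (photon absorption).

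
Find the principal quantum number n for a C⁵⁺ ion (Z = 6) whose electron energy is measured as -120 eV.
n = 2

The exact energy levels follow E_n = -13.6057 Z² / n² eV with Z = 6.

The measured value (-120 eV) is reported to only 2 significant figures, so we must test candidate n values and see which one matches to that precision.

Candidate energies:
  n = 1:  E = -13.6057 × 6² / 1² = -489.80520 eV
  n = 2:  E = -13.6057 × 6² / 2² = -122.45130 eV  ← matches
  n = 3:  E = -13.6057 × 6² / 3² = -54.42280 eV
  n = 4:  E = -13.6057 × 6² / 4² = -30.61283 eV

Checking against the measurement of -120 eV (2 sig figs), only n = 2 agrees:
E_2 = -122.45130 eV, which rounds to -120 eV ✓

Therefore n = 2.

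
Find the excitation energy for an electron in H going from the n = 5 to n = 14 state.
0.475 eV

The energy levels of a hydrogen-like atom are E_n = -13.6057 eV / n².

Energy at n = 5: E_5 = -13.6057 / 5² = -0.544228 eV
Energy at n = 14: E_14 = -13.6057 / 14² = -0.069417 eV

The excitation energy is the difference:
ΔE = E_14 - E_5
ΔE = -0.069417 - (-0.544228)
ΔE = 0.475 eV

Since this is positive, energy must be absorbed (photon absorption).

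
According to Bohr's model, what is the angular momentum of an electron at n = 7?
7.38200e-34 J·s (or 7ℏ)

In the Bohr model, angular momentum is quantized:
L = nℏ

where ℏ = h/(2π) = 1.0545718e-34 J·s

For n = 7:
L = 7 × 1.0545718e-34 J·s
L = 7.38200e-34 J·s

This can also be written as L = 7ℏ.
The angular momentum is an integer multiple of the reduced Planck constant.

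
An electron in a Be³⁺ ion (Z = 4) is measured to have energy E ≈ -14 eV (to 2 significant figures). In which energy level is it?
n = 4

The exact energy levels follow E_n = -13.6057 Z² / n² eV with Z = 4.

The measured value (-14 eV) is reported to only 2 significant figures, so we must test candidate n values and see which one matches to that precision.

Candidate energies:
  n = 2:  E = -13.6057 × 4² / 2² = -54.422800 eV
  n = 3:  E = -13.6057 × 4² / 3² = -24.187911 eV
  n = 4:  E = -13.6057 × 4² / 4² = -13.605700 eV  ← matches
  n = 5:  E = -13.6057 × 4² / 5² = -8.707648 eV
  n = 6:  E = -13.6057 × 4² / 6² = -6.046978 eV

Checking against the measurement of -14 eV (2 sig figs), only n = 4 agrees:
E_4 = -13.605700 eV, which rounds to -14 eV ✓

Therefore n = 4.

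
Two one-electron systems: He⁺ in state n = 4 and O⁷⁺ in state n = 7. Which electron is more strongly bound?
O⁷⁺ at n = 7 (E = -17.77 eV)

Using E_n = -13.6057 Z² / n² eV:

He⁺ (Z = 2) at n = 4:
E = -13.6057 × 2² / 4² = -13.6057 × 4 / 16 = -3.40143 eV

O⁷⁺ (Z = 8) at n = 7:
E = -13.6057 × 8² / 7² = -13.6057 × 64 / 49 = -17.77071 eV

Since -17.77071 eV < -3.40143 eV,
O⁷⁺ at n = 7 is more tightly bound (requires more energy to ionize).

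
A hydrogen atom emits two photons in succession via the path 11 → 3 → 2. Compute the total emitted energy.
3.288981 eV

The energy levels of hydrogen are E_n = -13.6057 / n² eV.

First transition (11 → 3):
ΔE₁ = |E_3 - E_11|
ΔE₁ = |-1.511744444444 - (-0.112443801653)| = 1.399300643 eV

Second transition (3 → 2):
ΔE₂ = |E_2 - E_3|
ΔE₂ = |-3.401425000000 - (-1.511744444444)| = 1.889680556 eV

Total energy released:
E_total = ΔE₁ + ΔE₂ = 1.399300643 + 1.889680556 = 3.288981 eV

Note: This equals the direct transition 11 → 2: 3.288981 eV ✓
Energy is conserved regardless of the path taken.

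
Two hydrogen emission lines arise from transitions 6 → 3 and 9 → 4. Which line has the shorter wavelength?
6 → 3

Calculate the energy for each transition:

Transition 6 → 3:
ΔE₁ = |E_3 - E_6| = |-13.6057/3² - (-13.6057/6²)|
ΔE₁ = |-1.511744444444 - (-0.377936111111)| = 1.133808333 eV

Transition 9 → 4:
ΔE₂ = |E_4 - E_9| = |-13.6057/4² - (-13.6057/9²)|
ΔE₂ = |-0.850356250000 - (-0.167971604938)| = 0.682384645 eV

Since 1.133808333 eV > 0.682384645 eV, the transition 6 → 3 emits the more energetic photon.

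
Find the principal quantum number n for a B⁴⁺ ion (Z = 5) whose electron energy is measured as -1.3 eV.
n = 16

The exact energy levels follow E_n = -13.6057 Z² / n² eV with Z = 5.

The measured value (-1.3 eV) is reported to only 2 significant figures, so we must test candidate n values and see which one matches to that precision.

Candidate energies:
  n = 14:  E = -13.6057 × 5² / 14² = -1.73542 eV
  n = 15:  E = -13.6057 × 5² / 15² = -1.51174 eV
  n = 16:  E = -13.6057 × 5² / 16² = -1.32868 eV  ← matches
  n = 17:  E = -13.6057 × 5² / 17² = -1.17696 eV
  n = 18:  E = -13.6057 × 5² / 18² = -1.04982 eV

Checking against the measurement of -1.3 eV (2 sig figs), only n = 16 agrees:
E_16 = -1.32868 eV, which rounds to -1.3 eV ✓

Therefore n = 16.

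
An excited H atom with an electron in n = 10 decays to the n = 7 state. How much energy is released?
0.14 eV

The energy levels are E_n = -13.6057 eV / n².

Energy at n = 10: E_10 = -13.6057 / 10² = -0.13606 eV
Energy at n = 7: E_7 = -13.6057 / 7² = -0.27767 eV

For emission (electron falling to lower state), the photon energy is:
E_photon = E_10 - E_7 = |-0.13606 - (-0.27767)|
E_photon = 0.14 eV

This energy is carried away by the emitted photon.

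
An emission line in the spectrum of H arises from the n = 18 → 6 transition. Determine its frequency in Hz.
8.123e+13 Hz

First, find the transition energy:
E_18 = -13.6057 / 18² = -0.0419929 eV
E_6 = -13.6057 / 6² = -0.3779361 eV
|ΔE| = |E_6 - E_18| = 0.3359432 eV

Convert to Joules: E = 0.3359432 eV × (1.602177 × 10⁻¹⁹ J/eV) = 5.38240e-20 J

Using E = hf:
f = E/h = 5.38240e-20 J / (6.62607 × 10⁻³⁴ J·s)
f = 8.123e+13 Hz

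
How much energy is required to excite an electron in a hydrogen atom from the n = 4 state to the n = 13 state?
0.770 eV

The energy levels of a hydrogen-like atom are E_n = -13.6057 eV / n².

Energy at n = 4: E_4 = -13.6057 / 4² = -0.850356 eV
Energy at n = 13: E_13 = -13.6057 / 13² = -0.080507 eV

The excitation energy is the difference:
ΔE = E_13 - E_4
ΔE = -0.080507 - (-0.850356)
ΔE = 0.770 eV

Since this is positive, energy must be absorbed (photon absorption).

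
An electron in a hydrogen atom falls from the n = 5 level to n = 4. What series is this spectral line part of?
Brackett series

The spectral series in hydrogen are named based on the final (lower) energy level:
- Lyman series: n_final = 1 (ultraviolet)
- Balmer series: n_final = 2 (visible/near-UV)
- Paschen series: n_final = 3 (infrared)
- Brackett series: n_final = 4 (infrared)
- Pfund series: n_final = 5 (far infrared)

Since this transition ends at n = 4, it belongs to the Brackett series.

For reference, this 5 → 4 line has photon energy
ΔE = 13.6057 eV × (1/4² - 1/5²) = 0.30612825000 eV,
corresponding to wavelength λ = hc/ΔE = 1239.84 eV·nm / 0.30612825000 eV = 4050.06725 nm in the infrared region.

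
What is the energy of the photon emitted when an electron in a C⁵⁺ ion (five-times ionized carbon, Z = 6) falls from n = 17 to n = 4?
28.91800 eV

The energy levels are E_n = -13.6057 Z² eV / n².

Energy at n = 17: E_17 = -13.6057 × 6² / 17² = -1.69482768 eV
Energy at n = 4: E_4 = -13.6057 × 6² / 4² = -30.61282500 eV

For emission (electron falling to lower state), the photon energy is:
E_photon = E_17 - E_4 = |-1.69482768 - (-30.61282500)|
E_photon = 28.91800 eV

This energy is carried away by the emitted photon.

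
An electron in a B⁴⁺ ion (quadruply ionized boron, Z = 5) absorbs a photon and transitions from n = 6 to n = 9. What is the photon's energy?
5.249 eV

The energy levels of a hydrogen-like atom are E_n = -13.6057 Z² eV / n².

Energy at n = 6: E_6 = -13.6057 × 5² / 6² = -9.448403 eV
Energy at n = 9: E_9 = -13.6057 × 5² / 9² = -4.199290 eV

The excitation energy is the difference:
ΔE = E_9 - E_6
ΔE = -4.199290 - (-9.448403)
ΔE = 5.249 eV

Since this is positive, energy must be absorbed (photon absorption).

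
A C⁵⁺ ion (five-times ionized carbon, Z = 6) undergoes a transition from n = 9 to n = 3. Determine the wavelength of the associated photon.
25.6293 nm

First, find the transition energy using E_n = -13.6057 Z² / n² eV:
E_9 = -13.6057 × 6² / 9² = -6.046978 eV
E_3 = -13.6057 × 6² / 3² = -54.422800 eV

Photon energy: |ΔE| = |E_3 - E_9| = 48.375822 eV

Convert to wavelength using E = hc/λ with hc = 1239.84 eV·nm:
λ = hc/E = 1239.84 eV·nm / 48.375822 eV
λ = 25.6293 nm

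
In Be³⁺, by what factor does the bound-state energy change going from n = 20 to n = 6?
11.11

Using E_n = -13.6057 Z² / n² eV with Z = 4:

E_6 = -13.6057 × 4² / 6² = -217.6912 / 36 = -6.04697778 eV
E_20 = -13.6057 × 4² / 20² = -217.6912 / 400 = -0.54422800 eV

The ratio is:
E_6/E_20 = (-6.04697778) / (-0.54422800)
E_6/E_20 = (-217.6912/36) / (-217.6912/400)
E_6/E_20 = 400/36
E_6/E_20 = 11.11
(Note: the Z² factors cancel in the ratio.)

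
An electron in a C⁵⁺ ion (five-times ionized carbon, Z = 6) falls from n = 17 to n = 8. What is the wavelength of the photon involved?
208.083 nm

First, find the transition energy using E_n = -13.6057 Z² / n² eV:
E_17 = -13.6057 × 6² / 17² = -1.6948277 eV
E_8 = -13.6057 × 6² / 8² = -7.6532063 eV

Photon energy: |ΔE| = |E_8 - E_17| = 5.9583786 eV

Convert to wavelength using E = hc/λ with hc = 1239.84 eV·nm:
λ = hc/E = 1239.84 eV·nm / 5.9583786 eV
λ = 208.083 nm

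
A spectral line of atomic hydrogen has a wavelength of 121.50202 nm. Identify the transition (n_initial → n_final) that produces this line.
n = 2 → n = 1

First, find the photon energy from the wavelength (hc = 1239.84 eV·nm):
E = hc/λ = 1239.84 eV·nm / 121.50202 nm = 10.204275 eV

The energy levels of hydrogen satisfy E_n = -13.6057 / n² eV, so an emission n_i → n_f releases
ΔE = 13.6057 × (1/n_f² − 1/n_i²) eV.

Setting ΔE equal to the photon energy:
1/n_f² − 1/n_i² = 10.204275 / 13.6057 = 0.75000000

Since 1/n_i² must be positive, we need 1/n_f² > 0.75000000, i.e. n_f ≤ 1. For each allowed n_f, solve n_i = (1/n_f² − 0.75000000)^(−1/2) and check whether it is a whole number:
  n_f = 1: 1/n_i² = 1.00000000 − 0.75000000 = 0.25000000 → n_i = 2.000  → integer, n_i = 2 ✓

Only n_f = 1 gives an integer upper level, n_i = 2.

The transition is from n = 2 to n = 1 (emission).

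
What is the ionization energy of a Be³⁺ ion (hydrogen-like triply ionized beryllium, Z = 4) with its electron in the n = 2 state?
54.422800 eV

The ionization energy is the energy needed to remove the electron completely (n → ∞).

For a hydrogen-like ion with Z = 4, E_n = -13.6057 Z² / n² eV.

At n = 2: E_2 = -13.6057 × 4² / 2² = -54.422800000 eV
At n = ∞: E_∞ = 0 eV

Ionization energy = E_∞ - E_2 = 0 - (-54.422800000) = 54.422800000 eV
Ionization energy ≈ 54.422800 eV

This is also called the binding energy of the electron in state n = 2.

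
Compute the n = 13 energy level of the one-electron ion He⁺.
-0.3220 eV

For hydrogen-like ions, the energy levels scale with Z²:
E_n = -13.6057 Z² / n² eV

For He⁺ (Z = 2) at n = 13:
E_13 = -13.6057 × 2² / 13²
E_13 = -13.6057 × 4 / 169
E_13 = -54.4228 / 169
E_13 = -0.3220 eV

The energy is 4 times more negative than hydrogen at the same n due to the stronger nuclear charge.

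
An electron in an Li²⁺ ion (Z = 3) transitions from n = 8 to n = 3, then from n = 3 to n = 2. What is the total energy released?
28.70 eV

The energy levels of Li²⁺ are E_n = -13.6057 × 3² / n² eV.

First transition (8 → 3):
ΔE₁ = |E_3 - E_8|
ΔE₁ = |-13.60570000 - (-1.91330156)| = 11.69240 eV

Second transition (3 → 2):
ΔE₂ = |E_2 - E_3|
ΔE₂ = |-30.61282500 - (-13.60570000)| = 17.00713 eV

Total energy released:
E_total = ΔE₁ + ΔE₂ = 11.69240 + 17.00713 = 28.70 eV

Note: This equals the direct transition 8 → 2: 28.70 eV ✓
Energy is conserved regardless of the path taken.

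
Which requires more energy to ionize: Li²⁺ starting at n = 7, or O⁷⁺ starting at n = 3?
O⁷⁺ at n = 3 (E = -96.7516 eV)

Using E_n = -13.6057 Z² / n² eV:

Li²⁺ (Z = 3) at n = 7:
E = -13.6057 × 3² / 7² = -13.6057 × 9 / 49 = -2.4990061 eV

O⁷⁺ (Z = 8) at n = 3:
E = -13.6057 × 8² / 3² = -13.6057 × 64 / 9 = -96.7516444 eV

Since -96.7516444 eV < -2.4990061 eV,
O⁷⁺ at n = 3 is more tightly bound (requires more energy to ionize).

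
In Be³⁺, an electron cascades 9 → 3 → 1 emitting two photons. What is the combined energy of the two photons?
215.004 eV

The energy levels of Be³⁺ are E_n = -13.6057 × 4² / n² eV.

First transition (9 → 3):
ΔE₁ = |E_3 - E_9|
ΔE₁ = |-24.187911111 - (-2.687545679)| = 21.500365 eV

Second transition (3 → 1):
ΔE₂ = |E_1 - E_3|
ΔE₂ = |-217.691200000 - (-24.187911111)| = 193.503289 eV

Total energy released:
E_total = ΔE₁ + ΔE₂ = 21.500365 + 193.503289 = 215.004 eV

Note: This equals the direct transition 9 → 1: 215.004 eV ✓
Energy is conserved regardless of the path taken.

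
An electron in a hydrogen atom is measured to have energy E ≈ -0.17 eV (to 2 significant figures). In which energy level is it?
n = 9

The exact energy levels follow E_n = -13.6057 eV / n².

The measured value (-0.17 eV) is reported to only 2 significant figures, so we must test candidate n values and see which one matches to that precision.

Candidate energies:
  n = 7:  E = -13.6057/7² = -0.27767 eV
  n = 8:  E = -13.6057/8² = -0.21259 eV
  n = 9:  E = -13.6057/9² = -0.16797 eV  ← matches
  n = 10:  E = -13.6057/10² = -0.13606 eV
  n = 11:  E = -13.6057/11² = -0.11244 eV

Checking against the measurement of -0.17 eV (2 sig figs), only n = 9 agrees:
E_9 = -0.16797 eV, which rounds to -0.17 eV ✓

Therefore n = 9.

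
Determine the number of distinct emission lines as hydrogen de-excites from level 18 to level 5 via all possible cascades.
91

The electron can occupy levels n = 5, 6, ..., 18 during de-excitation — that is m = 18 - 5 + 1 = 14 distinct levels.

The number of distinct spectral lines equals the number of ways to choose 2 of these m levels (each pair gives one possible emission transition):

Number of lines = m(m-1)/2 = 14×13/2 = 91

These correspond to all possible transitions between the 14 levels:
18 → 17, 18 → 16, 18 → 15, 18 → 14, 18 → 13, 18 → 12, 18 → 11, 18 → 10...

Each transition produces a photon with a unique energy (and thus wavelength). This count does not depend on Z.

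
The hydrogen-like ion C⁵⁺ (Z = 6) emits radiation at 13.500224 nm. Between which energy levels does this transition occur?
n = 4 → n = 2

First, find the photon energy from the wavelength (hc = 1239.84 eV·nm):
E = hc/λ = 1239.84 eV·nm / 13.500224 nm = 91.838476 eV

The energy levels of C⁵⁺ satisfy E_n = -13.6057 × 6² / n² eV, so an emission n_i → n_f releases
ΔE = 13.6057 × 6² × (1/n_f² − 1/n_i²) eV.

Setting ΔE equal to the photon energy:
1/n_f² − 1/n_i² = 91.838476 / (13.6057 × 6²) = 0.18750000

Since 1/n_i² must be positive, we need 1/n_f² > 0.18750000, i.e. n_f ≤ 2. For each allowed n_f, solve n_i = (1/n_f² − 0.18750000)^(−1/2) and check whether it is a whole number:
  n_f = 1: 1/n_i² = 1.00000000 − 0.18750000 = 0.81250000 → n_i = 1.109  (not an integer) ✗
  n_f = 2: 1/n_i² = 0.25000000 − 0.18750000 = 0.06250000 → n_i = 4.000  → integer, n_i = 4 ✓

Only n_f = 2 gives an integer upper level, n_i = 4.

The transition is from n = 4 to n = 2 (emission).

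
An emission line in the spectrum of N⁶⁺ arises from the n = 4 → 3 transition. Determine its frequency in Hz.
7.84e+15 Hz

First, find the transition energy:
E_4 = -13.6057 × 7² / 4² = -41.6675 eV
E_3 = -13.6057 × 7² / 3² = -74.0755 eV
|ΔE| = |E_3 - E_4| = 32.4080 eV

Convert to Joules: E = 32.4080 eV × (1.602177 × 10⁻¹⁹ J/eV) = 5.1923e-18 J

Using E = hf:
f = E/h = 5.1923e-18 J / (6.62607 × 10⁻³⁴ J·s)
f = 7.84e+15 Hz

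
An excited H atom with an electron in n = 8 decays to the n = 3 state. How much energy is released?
1.30 eV

The energy levels are E_n = -13.6057 eV / n².

Energy at n = 8: E_8 = -13.6057 / 8² = -0.21259 eV
Energy at n = 3: E_3 = -13.6057 / 3² = -1.51174 eV

For emission (electron falling to lower state), the photon energy is:
E_photon = E_8 - E_3 = |-0.21259 - (-1.51174)|
E_photon = 1.30 eV

This energy is carried away by the emitted photon.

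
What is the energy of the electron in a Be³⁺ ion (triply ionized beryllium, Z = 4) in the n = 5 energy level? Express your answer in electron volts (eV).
-8.707648 eV

The energy levels of a hydrogen-like atom are given by:
E_n = -13.6057 Z² / n² eV  (with Z = 4 for Be³⁺)

For n = 5:
E_5 = -13.6057 × 4² / 5²
E_5 = -13.6057 × 16 / 25
E_5 = -8.707648 eV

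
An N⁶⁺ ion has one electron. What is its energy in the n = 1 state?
-666.6793 eV

For hydrogen-like ions, the energy levels scale with Z²:
E_n = -13.6057 Z² / n² eV

For N⁶⁺ (Z = 7) at n = 1:
E_1 = -13.6057 × 7² / 1²
E_1 = -13.6057 × 49 / 1
E_1 = -666.6793 / 1
E_1 = -666.6793 eV

The energy is 49 times more negative than hydrogen at the same n due to the stronger nuclear charge.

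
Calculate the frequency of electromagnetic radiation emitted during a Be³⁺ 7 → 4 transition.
2.2156e+15 Hz

First, find the transition energy:
E_7 = -13.6057 × 4² / 7² = -4.4426776 eV
E_4 = -13.6057 × 4² / 4² = -13.6057000 eV
|ΔE| = |E_4 - E_7| = 9.1630224 eV

Convert to Joules: E = 9.1630224 eV × (1.602177 × 10⁻¹⁹ J/eV) = 1.468078e-18 J

Using E = hf:
f = E/h = 1.468078e-18 J / (6.62607 × 10⁻³⁴ J·s)
f = 2.2156e+15 Hz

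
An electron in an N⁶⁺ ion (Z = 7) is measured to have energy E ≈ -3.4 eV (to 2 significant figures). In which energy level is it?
n = 14

The exact energy levels follow E_n = -13.6057 Z² / n² eV with Z = 7.

The measured value (-3.4 eV) is reported to only 2 significant figures, so we must test candidate n values and see which one matches to that precision.

Candidate energies:
  n = 12:  E = -13.6057 × 7² / 12² = -4.629717 eV
  n = 13:  E = -13.6057 × 7² / 13² = -3.944848 eV
  n = 14:  E = -13.6057 × 7² / 14² = -3.401425 eV  ← matches
  n = 15:  E = -13.6057 × 7² / 15² = -2.963019 eV
  n = 16:  E = -13.6057 × 7² / 16² = -2.604216 eV

Checking against the measurement of -3.4 eV (2 sig figs), only n = 14 agrees:
E_14 = -3.401425 eV, which rounds to -3.4 eV ✓

Therefore n = 14.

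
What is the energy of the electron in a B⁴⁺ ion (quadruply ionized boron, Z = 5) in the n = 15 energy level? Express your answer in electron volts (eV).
-1.512 eV

The energy levels of a hydrogen-like atom are given by:
E_n = -13.6057 Z² / n² eV  (with Z = 5 for B⁴⁺)

For n = 15:
E_15 = -13.6057 × 5² / 15²
E_15 = -13.6057 × 25 / 225
E_15 = -1.512 eV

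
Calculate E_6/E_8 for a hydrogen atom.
1.78

Using E_n = -13.6057 Z² / n² eV with Z = 1:

E_6 = -13.6057 / 6² = -13.6057 / 36 = -0.37793611 eV
E_8 = -13.6057 / 8² = -13.6057 / 64 = -0.21258906 eV

The ratio is:
E_6/E_8 = (-0.37793611) / (-0.21258906)
E_6/E_8 = (-13.6057/36) / (-13.6057/64)
E_6/E_8 = 64/36
E_6/E_8 = 1.78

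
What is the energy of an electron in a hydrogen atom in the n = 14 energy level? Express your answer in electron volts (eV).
-0.069417 eV

The energy levels of a hydrogen-like atom are given by:
E_n = -13.6057 eV / n²

For n = 14:
E_14 = -13.6057 eV / 14²
E_14 = -13.6057 eV / 196
E_14 = -0.069417 eV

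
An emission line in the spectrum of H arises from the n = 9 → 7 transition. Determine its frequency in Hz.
2.65e+13 Hz

First, find the transition energy:
E_9 = -13.6057 / 9² = -0.167972 eV
E_7 = -13.6057 / 7² = -0.277667 eV
|ΔE| = |E_7 - E_9| = 0.109695 eV

Convert to Joules: E = 0.109695 eV × (1.602177 × 10⁻¹⁹ J/eV) = 1.7575e-20 J

Using E = hf:
f = E/h = 1.7575e-20 J / (6.62607 × 10⁻³⁴ J·s)
f = 2.65e+13 Hz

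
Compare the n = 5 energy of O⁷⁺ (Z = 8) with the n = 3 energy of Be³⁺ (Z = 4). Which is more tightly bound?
O⁷⁺ at n = 5 (E = -34.83 eV)

Using E_n = -13.6057 Z² / n² eV:

O⁷⁺ (Z = 8) at n = 5:
E = -13.6057 × 8² / 5² = -13.6057 × 64 / 25 = -34.83059 eV

Be³⁺ (Z = 4) at n = 3:
E = -13.6057 × 4² / 3² = -13.6057 × 16 / 9 = -24.18791 eV

Since -34.83059 eV < -24.18791 eV,
O⁷⁺ at n = 5 is more tightly bound (requires more energy to ionize).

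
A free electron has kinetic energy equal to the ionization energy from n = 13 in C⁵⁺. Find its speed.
1.00970e+06 m/s (or 0.336801% of c)

The binding energy at n = 13 for C⁵⁺ is:
E_13 = -13.6057 × 6²/13² = -2.89825562 eV
|E_13| = 2.89825562 eV

Convert to Joules:
KE = 2.89825562 eV × (1.602177 × 10⁻¹⁹ J/eV) = 4.6435185e-19 J

Using KE = ½mv²:
v = √(2·KE/m_e)
v = √(2 × 4.6435185e-19 J / 9.10938 × 10⁻³¹ kg)
v = 1.00970e+06 m/s

This is approximately 0.336801% the speed of light.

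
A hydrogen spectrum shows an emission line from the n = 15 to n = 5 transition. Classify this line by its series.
Pfund series

The spectral series in hydrogen are named based on the final (lower) energy level:
- Lyman series: n_final = 1 (ultraviolet)
- Balmer series: n_final = 2 (visible/near-UV)
- Paschen series: n_final = 3 (infrared)
- Brackett series: n_final = 4 (infrared)
- Pfund series: n_final = 5 (far infrared)

Since this transition ends at n = 5, it belongs to the Pfund series.

For reference, this 15 → 5 line has photon energy
ΔE = 13.6057 eV × (1/5² - 1/15²) = 0.48375822222 eV,
corresponding to wavelength λ = hc/ΔE = 1239.84 eV·nm / 0.48375822222 eV = 2562.93318 nm in the far infrared region.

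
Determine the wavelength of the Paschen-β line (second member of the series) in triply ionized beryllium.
80.09166 nm

The lines of a series are numbered from the longest wavelength (smallest ΔE) outward; the second line is the transition from n = n_f + 2 to n_f.
The Paschen series has all transitions ending at n_f = 3.

For Be³⁺ (Z = 4), the second line (β-line) is the jump from n = 5 to n = 3:
E_5 = -13.6057 × 4² / 5² = -8.7076480 eV
E_3 = -13.6057 × 4² / 3² = -24.1879111 eV
ΔE = E_5 - E_3 = 15.4802631 eV

λ = hc/E = 1239.84 eV·nm / 15.4802631 eV
λ = 80.09166 nm

This is the β-line of the Paschen series in Be³⁺.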